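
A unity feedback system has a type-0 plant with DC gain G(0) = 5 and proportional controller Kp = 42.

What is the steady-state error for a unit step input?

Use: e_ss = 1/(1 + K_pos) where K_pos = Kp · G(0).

K_pos = Kp · G(0) = 42 × 5 = 210. e_ss = 1/(1 + 210) = 0.0047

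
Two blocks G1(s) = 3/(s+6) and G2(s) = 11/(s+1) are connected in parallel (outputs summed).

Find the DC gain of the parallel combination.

Parallel: G_eq = G1 + G2. DC gain = G1(0) + G2(0) = 3/6 + 11/1 = 0.5 + 11 = 11.5.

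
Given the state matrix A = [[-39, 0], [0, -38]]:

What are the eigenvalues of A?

For diagonal matrix, eigenvalues are diagonal entries: λ₁ = -39, λ₂ = -38.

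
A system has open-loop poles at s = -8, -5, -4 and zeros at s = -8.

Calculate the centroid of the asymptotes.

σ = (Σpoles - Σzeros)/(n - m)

σ = (Σpoles - Σzeros)/(n - m) = (-17 - (-8))/(3 - 1) = -9/2 = -4.5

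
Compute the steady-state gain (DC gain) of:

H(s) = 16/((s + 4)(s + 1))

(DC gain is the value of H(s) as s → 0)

DC gain = H(0) = 16/(4 × 1) = 16/4 = 4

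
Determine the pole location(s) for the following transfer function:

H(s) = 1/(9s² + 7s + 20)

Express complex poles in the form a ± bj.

Discriminant = 7² - 4×9×20 = 49 - 720 = -671 < 0, so the poles are a complex conjugate pair s = (-7 ± j√671)/(2×9). Real part = -7/(2×9) = -7/18 ≈ -0.3889; imaginary part = ±√671/(2×9) ≈ 1.4391. Poles: s = -0.3889 ± 1.4391j.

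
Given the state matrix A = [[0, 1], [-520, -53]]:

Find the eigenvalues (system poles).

det(A - λI) = λ² - (-53)λ + 520 = (λ - (-13))(λ - (-40)). Eigenvalues: -13, -40.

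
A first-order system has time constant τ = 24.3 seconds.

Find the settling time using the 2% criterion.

For first-order system, 2% settling time ≈ 4τ = 4 × 24.3 = 97.2 s.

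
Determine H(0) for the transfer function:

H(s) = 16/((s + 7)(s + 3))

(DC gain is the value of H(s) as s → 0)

DC gain = H(0) = 16/(7 × 3) = 16/21 = 0.7619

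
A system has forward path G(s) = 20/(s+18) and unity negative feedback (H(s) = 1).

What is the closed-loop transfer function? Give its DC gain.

T(s) = G/(1+GH) = [20/(s+18)] / [1 + 20/(s+18)] = 20/(s+18+20) = 20/(s+38). DC gain = 20/38 = 0.5263.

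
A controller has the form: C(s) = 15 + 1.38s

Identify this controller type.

This is a Proportional-Derivative (PD) controller.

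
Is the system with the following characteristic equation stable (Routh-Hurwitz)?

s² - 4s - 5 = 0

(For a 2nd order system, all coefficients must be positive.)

Coefficients: 1, -4, -5. b=-4, c=-5 not positive, so system is unstable.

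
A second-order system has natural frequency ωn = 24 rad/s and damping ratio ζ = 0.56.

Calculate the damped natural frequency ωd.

ωd = ωn√(1 - ζ²) = 24√(1 - 0.56²) = 19.88 rad/s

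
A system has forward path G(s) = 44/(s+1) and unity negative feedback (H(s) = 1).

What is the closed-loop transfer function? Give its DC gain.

T(s) = G/(1+GH) = [44/(s+1)] / [1 + 44/(s+1)] = 44/(s+1+44) = 44/(s+45). DC gain = 44/45 = 0.9778.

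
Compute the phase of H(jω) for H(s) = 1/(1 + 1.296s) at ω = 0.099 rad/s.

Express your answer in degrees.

Phase = -arctan(ωτ) = -arctan(0.099 × 1.296) = -7.3°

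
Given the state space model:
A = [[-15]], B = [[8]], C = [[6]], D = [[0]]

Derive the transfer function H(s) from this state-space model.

(sI - A)⁻¹ = 1/(s + 15). H(s) = 6 × 8/(s + 15) + 0 = 48/(s + 15).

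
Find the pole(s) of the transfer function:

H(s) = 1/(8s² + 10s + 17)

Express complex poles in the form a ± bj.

Discriminant = 10² - 4×8×17 = 100 - 544 = -444 < 0, so the poles are a complex conjugate pair s = (-10 ± j√444)/(2×8). Real part = -10/(2×8) = -10/16 = -0.625; imaginary part = ±√444/(2×8) ≈ 1.3170. Poles: s = -0.625 ± 1.3170j.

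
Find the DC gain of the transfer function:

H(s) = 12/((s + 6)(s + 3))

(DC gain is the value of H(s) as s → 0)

DC gain = H(0) = 12/(6 × 3) = 12/18 = 0.6667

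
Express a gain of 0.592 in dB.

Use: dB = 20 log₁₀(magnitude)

dB = 20 log₁₀(0.592) = -4.6 dB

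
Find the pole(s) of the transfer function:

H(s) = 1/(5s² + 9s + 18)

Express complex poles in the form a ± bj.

Discriminant = 9² - 4×5×18 = 81 - 360 = -279 < 0, so the poles are a complex conjugate pair s = (-9 ± j√279)/(2×5). Real part = -9/(2×5) = -9/10 = -0.9; imaginary part = ±√279/(2×5) ≈ 1.6703. Poles: s = -0.9 ± 1.6703j.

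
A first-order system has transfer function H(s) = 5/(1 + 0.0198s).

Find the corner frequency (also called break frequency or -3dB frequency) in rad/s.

Corner frequency = 1/τ = 1/0.0198 = 50.505 rad/s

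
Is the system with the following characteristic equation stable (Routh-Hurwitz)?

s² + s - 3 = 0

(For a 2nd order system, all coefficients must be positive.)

Coefficients: 1, 1, -3. c=-3 not positive, so system is unstable.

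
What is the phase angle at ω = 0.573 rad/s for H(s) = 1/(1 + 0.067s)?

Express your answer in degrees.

Phase = -arctan(ωτ) = -arctan(0.573 × 0.067) = -2.2°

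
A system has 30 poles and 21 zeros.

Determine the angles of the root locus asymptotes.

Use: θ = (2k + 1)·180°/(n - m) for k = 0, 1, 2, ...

n - m = 30 - 21 = 9. Angles: θk = (2k + 1)·180°/9 = 20°, 60°, 100°, 140°, 180°, 220°, 260°, 300°, 340°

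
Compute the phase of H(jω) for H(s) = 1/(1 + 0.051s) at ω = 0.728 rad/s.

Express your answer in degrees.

Phase = -arctan(ωτ) = -arctan(0.728 × 0.051) = -2.1°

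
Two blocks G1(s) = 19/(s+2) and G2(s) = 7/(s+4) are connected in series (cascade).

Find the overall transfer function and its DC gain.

Series: multiply transfer functions. G_eq = 19/(s+2) × 7/(s+4) = 133/((s+2)(s+4)). DC gain = 133/(2×4) = 16.625.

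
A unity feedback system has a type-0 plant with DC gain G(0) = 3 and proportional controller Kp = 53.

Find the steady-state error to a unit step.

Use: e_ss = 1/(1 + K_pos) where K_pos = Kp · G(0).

K_pos = Kp · G(0) = 53 × 3 = 159. e_ss = 1/(1 + 159) = 0.00625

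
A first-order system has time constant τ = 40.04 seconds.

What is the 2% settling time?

For first-order system, 2% settling time ≈ 4τ = 4 × 40.04 = 160.16 s.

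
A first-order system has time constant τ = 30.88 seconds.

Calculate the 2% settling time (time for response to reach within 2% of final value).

For first-order system, 2% settling time ≈ 4τ = 4 × 30.88 = 123.52 s.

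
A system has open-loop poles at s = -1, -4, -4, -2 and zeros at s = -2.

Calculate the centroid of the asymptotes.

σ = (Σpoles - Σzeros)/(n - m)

σ = (Σpoles - Σzeros)/(n - m) = (-11 - (-2))/(4 - 1) = -9/3 = -3.0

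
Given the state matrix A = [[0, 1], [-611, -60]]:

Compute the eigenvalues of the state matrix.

det(A - λI) = λ² - (-60)λ + 611 = (λ - (-47))(λ - (-13)). Eigenvalues: -47, -13.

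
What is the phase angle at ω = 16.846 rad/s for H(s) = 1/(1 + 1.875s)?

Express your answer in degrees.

Phase = -arctan(ωτ) = -arctan(16.846 × 1.875) = -88.2°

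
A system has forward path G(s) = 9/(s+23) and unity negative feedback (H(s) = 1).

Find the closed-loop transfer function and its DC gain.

T(s) = G/(1+GH) = [9/(s+23)] / [1 + 9/(s+23)] = 9/(s+23+9) = 9/(s+32). DC gain = 9/32 = 0.28125.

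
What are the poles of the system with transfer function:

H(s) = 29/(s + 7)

Pole is where denominator = 0: s + 7 = 0, so s = -7.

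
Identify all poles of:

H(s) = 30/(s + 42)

Pole is where denominator = 0: s + 42 = 0, so s = -42.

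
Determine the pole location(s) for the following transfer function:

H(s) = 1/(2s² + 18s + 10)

Discriminant = 18² - 4×2×10 = 324 - 80 = 244 > 0, so two distinct real poles. Using quadratic formula: s = (-18 ± √244)/(2×2) = (-18 ± √244)/4, with √244 ≈ 15.6205. s₁ ≈ -0.5949, s₂ ≈ -8.4051. Poles: s₁ = -0.5949, s₂ = -8.4051.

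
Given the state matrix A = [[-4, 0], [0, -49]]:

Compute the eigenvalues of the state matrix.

For diagonal matrix, eigenvalues are diagonal entries: λ₁ = -4, λ₂ = -49.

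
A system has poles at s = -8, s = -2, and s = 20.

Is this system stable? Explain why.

Pole(s) at s = 20 are not in the left half-plane. System is unstable.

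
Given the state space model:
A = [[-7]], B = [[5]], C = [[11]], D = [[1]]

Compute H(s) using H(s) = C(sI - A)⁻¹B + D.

(sI - A)⁻¹ = 1/(s + 7). H(s) = 11×5/(s + 7) + 1 = (s + 62)/(s + 7).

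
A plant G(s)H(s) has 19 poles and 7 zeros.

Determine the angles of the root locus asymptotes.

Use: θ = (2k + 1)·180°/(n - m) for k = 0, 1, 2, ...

n - m = 19 - 7 = 12. Angles: θk = (2k + 1)·180°/12 = 15°, 45°, 75°, 105°, 135°, 165°, 195°, 225°, 255°, 285°, 315°, 345°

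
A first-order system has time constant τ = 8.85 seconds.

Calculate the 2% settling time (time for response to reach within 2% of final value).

For first-order system, 2% settling time ≈ 4τ = 4 × 8.85 = 35.4 s.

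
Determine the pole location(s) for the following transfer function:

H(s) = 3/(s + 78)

Pole is where denominator = 0: s + 78 = 0, so s = -78.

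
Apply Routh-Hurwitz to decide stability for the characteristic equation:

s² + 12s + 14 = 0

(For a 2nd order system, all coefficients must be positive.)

Coefficients: 1, 12, 14. All positive, so system is stable.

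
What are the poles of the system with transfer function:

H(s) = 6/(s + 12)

Pole is where denominator = 0: s + 12 = 0, so s = -12.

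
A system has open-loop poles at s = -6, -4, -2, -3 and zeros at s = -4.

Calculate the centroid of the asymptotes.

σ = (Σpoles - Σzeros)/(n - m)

σ = (Σpoles - Σzeros)/(n - m) = (-15 - (-4))/(4 - 1) = -11/3 = -3.67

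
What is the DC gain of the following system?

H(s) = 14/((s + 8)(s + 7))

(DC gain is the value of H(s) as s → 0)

DC gain = H(0) = 14/(8 × 7) = 14/56 = 0.25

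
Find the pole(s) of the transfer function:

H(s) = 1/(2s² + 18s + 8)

Discriminant = 18² - 4×2×8 = 324 - 64 = 260 > 0, so two distinct real poles. Using quadratic formula: s = (-18 ± √260)/(2×2) = (-18 ± √260)/4, with √260 ≈ 16.1245. s₁ ≈ -0.4689, s₂ ≈ -8.5311. Poles: s₁ = -0.4689, s₂ = -8.5311.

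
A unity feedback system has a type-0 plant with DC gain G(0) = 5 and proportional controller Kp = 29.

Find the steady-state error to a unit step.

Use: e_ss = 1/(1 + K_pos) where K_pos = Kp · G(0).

K_pos = Kp · G(0) = 29 × 5 = 145. e_ss = 1/(1 + 145) = 0.0068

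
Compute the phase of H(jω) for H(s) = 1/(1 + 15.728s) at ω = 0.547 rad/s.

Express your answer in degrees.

Phase = -arctan(ωτ) = -arctan(0.547 × 15.728) = -83.4°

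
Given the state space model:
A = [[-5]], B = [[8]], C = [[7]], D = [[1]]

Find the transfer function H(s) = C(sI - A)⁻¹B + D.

(sI - A)⁻¹ = 1/(s + 5). H(s) = 7×8/(s + 5) + 1 = (s + 61)/(s + 5).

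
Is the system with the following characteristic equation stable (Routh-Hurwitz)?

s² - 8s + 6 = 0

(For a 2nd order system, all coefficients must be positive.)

Coefficients: 1, -8, 6. b=-8 not positive, so system is unstable.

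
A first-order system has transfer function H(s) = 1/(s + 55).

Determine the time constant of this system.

For H(s) = 1/(s + 1/τ), the pole is at -1/τ = -55, so τ = 1/55 = 0.0182 s.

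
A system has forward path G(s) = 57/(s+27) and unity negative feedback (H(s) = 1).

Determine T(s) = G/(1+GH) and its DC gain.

T(s) = G/(1+GH) = [57/(s+27)] / [1 + 57/(s+27)] = 57/(s+27+57) = 57/(s+84). DC gain = 57/84 = 0.6786.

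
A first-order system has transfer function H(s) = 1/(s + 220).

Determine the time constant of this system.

For H(s) = 1/(s + 1/τ), the pole is at -1/τ = -220, so τ = 1/220 = 0.0045 s.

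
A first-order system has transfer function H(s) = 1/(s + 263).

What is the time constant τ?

For H(s) = 1/(s + 1/τ), the pole is at -1/τ = -263, so τ = 1/263 = 0.0038 s.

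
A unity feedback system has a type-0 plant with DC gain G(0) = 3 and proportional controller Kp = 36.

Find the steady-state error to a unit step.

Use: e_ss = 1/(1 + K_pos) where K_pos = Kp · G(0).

K_pos = Kp · G(0) = 36 × 3 = 108. e_ss = 1/(1 + 108) = 0.0092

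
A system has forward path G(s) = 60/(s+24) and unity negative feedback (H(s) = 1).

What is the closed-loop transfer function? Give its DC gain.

T(s) = G/(1+GH) = [60/(s+24)] / [1 + 60/(s+24)] = 60/(s+24+60) = 60/(s+84). DC gain = 60/84 = 0.7143.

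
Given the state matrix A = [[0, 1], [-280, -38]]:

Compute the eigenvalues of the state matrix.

det(A - λI) = λ² - (-38)λ + 280 = (λ - (-10))(λ - (-28)). Eigenvalues: -10, -28.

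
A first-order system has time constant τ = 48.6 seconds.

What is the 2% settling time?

For first-order system, 2% settling time ≈ 4τ = 4 × 48.6 = 194.4 s.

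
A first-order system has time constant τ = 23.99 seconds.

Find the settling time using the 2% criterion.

For first-order system, 2% settling time ≈ 4τ = 4 × 23.99 = 95.96 s.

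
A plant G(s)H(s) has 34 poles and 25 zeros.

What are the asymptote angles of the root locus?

n - m = 34 - 25 = 9. Angles: θk = (2k + 1)·180°/9 = 20°, 60°, 100°, 140°, 180°, 220°, 260°, 300°, 340°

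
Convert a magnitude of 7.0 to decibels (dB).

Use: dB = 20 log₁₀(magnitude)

dB = 20 log₁₀(7.0) = 16.9 dB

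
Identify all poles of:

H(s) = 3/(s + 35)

Pole is where denominator = 0: s + 35 = 0, so s = -35.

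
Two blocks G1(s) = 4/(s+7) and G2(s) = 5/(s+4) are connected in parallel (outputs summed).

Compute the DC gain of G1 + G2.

Parallel: G_eq = G1 + G2. DC gain = G1(0) + G2(0) = 4/7 + 5/4 = 0.5714 + 1.25 = 1.8214.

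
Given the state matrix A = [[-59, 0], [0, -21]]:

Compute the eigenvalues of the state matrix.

For diagonal matrix, eigenvalues are diagonal entries: λ₁ = -59, λ₂ = -21.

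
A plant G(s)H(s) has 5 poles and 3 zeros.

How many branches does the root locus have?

Root locus has n branches where n = number of poles = 5.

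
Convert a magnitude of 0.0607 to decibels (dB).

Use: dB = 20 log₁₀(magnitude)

dB = 20 log₁₀(0.0607) = -24.3 dB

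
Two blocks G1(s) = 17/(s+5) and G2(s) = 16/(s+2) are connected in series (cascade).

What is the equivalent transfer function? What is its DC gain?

Series: multiply transfer functions. G_eq = 17/(s+5) × 16/(s+2) = 272/((s+5)(s+2)). DC gain = 272/(5×2) = 27.2.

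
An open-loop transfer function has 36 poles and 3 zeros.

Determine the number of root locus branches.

Root locus has n branches where n = number of poles = 36.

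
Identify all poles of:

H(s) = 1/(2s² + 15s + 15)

Discriminant = 15² - 4×2×15 = 225 - 120 = 105 > 0, so two distinct real poles. Using quadratic formula: s = (-15 ± √105)/(2×2) = (-15 ± √105)/4, with √105 ≈ 10.2470. s₁ ≈ -1.1883, s₂ ≈ -6.3117. Poles: s₁ = -1.1883, s₂ = -6.3117.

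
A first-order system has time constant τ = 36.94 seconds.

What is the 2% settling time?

For first-order system, 2% settling time ≈ 4τ = 4 × 36.94 = 147.76 s.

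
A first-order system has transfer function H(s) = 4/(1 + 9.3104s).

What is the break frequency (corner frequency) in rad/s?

Corner frequency = 1/τ = 1/9.3104 = 0.107 rad/s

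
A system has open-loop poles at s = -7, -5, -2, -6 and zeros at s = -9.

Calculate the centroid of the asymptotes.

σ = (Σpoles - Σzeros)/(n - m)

σ = (Σpoles - Σzeros)/(n - m) = (-20 - (-9))/(4 - 1) = -11/3 = -3.67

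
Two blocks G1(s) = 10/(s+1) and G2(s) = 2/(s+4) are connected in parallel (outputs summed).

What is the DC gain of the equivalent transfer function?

Parallel: G_eq = G1 + G2. DC gain = G1(0) + G2(0) = 10/1 + 2/4 = 10 + 0.5 = 10.5.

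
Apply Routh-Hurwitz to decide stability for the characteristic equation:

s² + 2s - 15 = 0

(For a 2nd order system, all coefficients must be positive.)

Coefficients: 1, 2, -15. c=-15 not positive, so system is unstable.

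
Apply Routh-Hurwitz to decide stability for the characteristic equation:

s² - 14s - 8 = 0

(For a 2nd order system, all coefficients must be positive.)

Coefficients: 1, -14, -8. b=-14, c=-8 not positive, so system is unstable.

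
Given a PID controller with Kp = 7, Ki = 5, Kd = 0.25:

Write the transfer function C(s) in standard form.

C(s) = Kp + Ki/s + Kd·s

Substituting values: C(s) = 7 + 5/s + 0.25s = (0.25s² + 7s + 5)/s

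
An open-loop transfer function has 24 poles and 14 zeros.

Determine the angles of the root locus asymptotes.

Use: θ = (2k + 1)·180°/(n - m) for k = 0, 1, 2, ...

n - m = 24 - 14 = 10. Angles: θk = (2k + 1)·180°/10 = 18°, 54°, 90°, 126°, 162°, 198°, 234°, 270°, 306°, 342°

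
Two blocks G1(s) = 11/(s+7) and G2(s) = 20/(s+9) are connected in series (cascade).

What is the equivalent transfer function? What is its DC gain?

Series: multiply transfer functions. G_eq = 11/(s+7) × 20/(s+9) = 220/((s+7)(s+9)). DC gain = 220/(7×9) = 3.4921.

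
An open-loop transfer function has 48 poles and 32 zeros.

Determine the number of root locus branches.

Root locus has n branches where n = number of poles = 48.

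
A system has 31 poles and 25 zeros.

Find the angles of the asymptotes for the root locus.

n - m = 31 - 25 = 6. Angles: θk = (2k + 1)·180°/6 = 30°, 90°, 150°, 210°, 270°, 330°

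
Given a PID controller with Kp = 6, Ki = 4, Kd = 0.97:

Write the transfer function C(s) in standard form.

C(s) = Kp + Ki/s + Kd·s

Substituting values: C(s) = 6 + 4/s + 0.97s = (0.97s² + 6s + 4)/s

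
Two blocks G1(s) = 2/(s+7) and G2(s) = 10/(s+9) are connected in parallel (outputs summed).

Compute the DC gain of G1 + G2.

Parallel: G_eq = G1 + G2. DC gain = G1(0) + G2(0) = 2/7 + 10/9 = 0.2857 + 1.1111 = 1.3968.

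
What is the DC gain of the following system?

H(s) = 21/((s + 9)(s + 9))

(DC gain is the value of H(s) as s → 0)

DC gain = H(0) = 21/(9 × 9) = 21/81 = 0.2593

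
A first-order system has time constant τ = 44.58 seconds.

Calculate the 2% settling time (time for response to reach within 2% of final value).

For first-order system, 2% settling time ≈ 4τ = 4 × 44.58 = 178.32 s.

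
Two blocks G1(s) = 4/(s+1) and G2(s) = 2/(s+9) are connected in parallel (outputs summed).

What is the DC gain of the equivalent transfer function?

Parallel: G_eq = G1 + G2. DC gain = G1(0) + G2(0) = 4/1 + 2/9 = 4 + 0.2222 = 4.2222.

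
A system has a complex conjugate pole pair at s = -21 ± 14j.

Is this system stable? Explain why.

Real part of poles is -21 (< 0, left half-plane). Stable.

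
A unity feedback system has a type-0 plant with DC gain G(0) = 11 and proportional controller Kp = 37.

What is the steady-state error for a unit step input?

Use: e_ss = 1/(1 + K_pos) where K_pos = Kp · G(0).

K_pos = Kp · G(0) = 37 × 11 = 407. e_ss = 1/(1 + 407) = 0.0025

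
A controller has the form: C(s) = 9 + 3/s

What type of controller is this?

This is a Proportional-Integral (PI) controller.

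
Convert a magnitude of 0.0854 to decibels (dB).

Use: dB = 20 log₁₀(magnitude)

dB = 20 log₁₀(0.0854) = -21.4 dB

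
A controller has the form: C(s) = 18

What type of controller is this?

This is a Proportional (P) controller.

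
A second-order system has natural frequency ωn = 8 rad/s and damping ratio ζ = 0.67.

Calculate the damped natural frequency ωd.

ωd = ωn√(1 - ζ²) = 8√(1 - 0.67²) = 5.94 rad/s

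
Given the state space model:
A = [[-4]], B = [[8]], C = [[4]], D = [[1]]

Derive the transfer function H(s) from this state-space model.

(sI - A)⁻¹ = 1/(s + 4). H(s) = 4×8/(s + 4) + 1 = (s + 36)/(s + 4).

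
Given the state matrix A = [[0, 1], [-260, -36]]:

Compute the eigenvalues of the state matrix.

det(A - λI) = λ² - (-36)λ + 260 = (λ - (-10))(λ - (-26)). Eigenvalues: -10, -26.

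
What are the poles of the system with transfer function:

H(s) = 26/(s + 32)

Pole is where denominator = 0: s + 32 = 0, so s = -32.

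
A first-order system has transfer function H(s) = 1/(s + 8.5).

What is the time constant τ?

For H(s) = 1/(s + 1/τ), the pole is at -1/τ = -8.5, so τ = 1/8.5 = 0.1176 s.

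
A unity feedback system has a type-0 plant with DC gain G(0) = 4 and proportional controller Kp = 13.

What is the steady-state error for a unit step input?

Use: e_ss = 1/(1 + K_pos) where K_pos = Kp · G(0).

K_pos = Kp · G(0) = 13 × 4 = 52. e_ss = 1/(1 + 52) = 0.0189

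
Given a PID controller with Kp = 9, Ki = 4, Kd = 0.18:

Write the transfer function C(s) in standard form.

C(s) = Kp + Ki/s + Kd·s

Substituting values: C(s) = 9 + 4/s + 0.18s = (0.18s² + 9s + 4)/s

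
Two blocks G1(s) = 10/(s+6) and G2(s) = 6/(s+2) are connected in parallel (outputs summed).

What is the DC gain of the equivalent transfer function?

Parallel: G_eq = G1 + G2. DC gain = G1(0) + G2(0) = 10/6 + 6/2 = 1.6667 + 3 = 4.6667.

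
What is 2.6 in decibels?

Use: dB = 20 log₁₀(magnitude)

dB = 20 log₁₀(2.6) = 8.3 dB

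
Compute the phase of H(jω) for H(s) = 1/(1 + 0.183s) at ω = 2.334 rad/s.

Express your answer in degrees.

Phase = -arctan(ωτ) = -arctan(2.334 × 0.183) = -23.1°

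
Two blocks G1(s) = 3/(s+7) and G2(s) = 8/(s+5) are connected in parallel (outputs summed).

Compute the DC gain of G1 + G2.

Parallel: G_eq = G1 + G2. DC gain = G1(0) + G2(0) = 3/7 + 8/5 = 0.4286 + 1.6 = 2.0286.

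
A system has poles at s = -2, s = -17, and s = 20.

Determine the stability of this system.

Pole(s) at s = 20 are not in the left half-plane. System is unstable.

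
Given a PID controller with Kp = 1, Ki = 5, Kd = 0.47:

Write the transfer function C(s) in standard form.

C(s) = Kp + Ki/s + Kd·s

Substituting values: C(s) = 1 + 5/s + 0.47s = (0.47s² + s + 5)/s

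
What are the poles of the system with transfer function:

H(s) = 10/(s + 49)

Pole is where denominator = 0: s + 49 = 0, so s = -49.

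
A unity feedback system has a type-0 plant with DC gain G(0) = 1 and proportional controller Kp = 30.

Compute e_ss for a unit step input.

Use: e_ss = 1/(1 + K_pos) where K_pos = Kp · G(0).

K_pos = Kp · G(0) = 30 × 1 = 30. e_ss = 1/(1 + 30) = 0.0323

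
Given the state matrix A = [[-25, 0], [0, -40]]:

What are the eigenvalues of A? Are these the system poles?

For diagonal matrix, eigenvalues are diagonal entries: λ₁ = -25, λ₂ = -40. Eigenvalues of A = system poles.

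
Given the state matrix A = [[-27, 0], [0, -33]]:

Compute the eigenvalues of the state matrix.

For diagonal matrix, eigenvalues are diagonal entries: λ₁ = -27, λ₂ = -33.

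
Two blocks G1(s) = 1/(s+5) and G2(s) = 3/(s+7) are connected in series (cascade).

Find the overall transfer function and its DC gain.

Series: multiply transfer functions. G_eq = 1/(s+5) × 3/(s+7) = 3/((s+5)(s+7)). DC gain = 3/(5×7) = 0.0857.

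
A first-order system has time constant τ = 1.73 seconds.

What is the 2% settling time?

For first-order system, 2% settling time ≈ 4τ = 4 × 1.73 = 6.92 s.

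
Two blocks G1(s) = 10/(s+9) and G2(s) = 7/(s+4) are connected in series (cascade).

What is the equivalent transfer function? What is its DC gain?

Series: multiply transfer functions. G_eq = 10/(s+9) × 7/(s+4) = 70/((s+9)(s+4)). DC gain = 70/(9×4) = 1.9444.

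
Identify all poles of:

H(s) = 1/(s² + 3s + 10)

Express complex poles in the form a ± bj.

Discriminant = 3² - 4×1×10 = 9 - 40 = -31 < 0, so the poles are a complex conjugate pair s = (-3 ± j√31)/(2×1). Real part = -3/(2×1) = -3/2 = -1.5; imaginary part = ±√31/(2×1) ≈ 2.7839. Poles: s = -1.5 ± 2.7839j.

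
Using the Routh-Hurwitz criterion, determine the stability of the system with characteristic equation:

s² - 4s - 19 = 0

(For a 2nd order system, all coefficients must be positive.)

Coefficients: 1, -4, -19. b=-4, c=-19 not positive, so system is unstable.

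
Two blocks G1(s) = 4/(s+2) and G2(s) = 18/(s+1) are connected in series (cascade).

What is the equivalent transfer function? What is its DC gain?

Series: multiply transfer functions. G_eq = 4/(s+2) × 18/(s+1) = 72/((s+2)(s+1)). DC gain = 72/(2×1) = 36.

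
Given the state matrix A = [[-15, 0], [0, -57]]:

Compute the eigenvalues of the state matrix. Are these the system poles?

For diagonal matrix, eigenvalues are diagonal entries: λ₁ = -15, λ₂ = -57. Eigenvalues of A = system poles.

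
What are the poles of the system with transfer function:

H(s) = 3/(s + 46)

Pole is where denominator = 0: s + 46 = 0, so s = -46.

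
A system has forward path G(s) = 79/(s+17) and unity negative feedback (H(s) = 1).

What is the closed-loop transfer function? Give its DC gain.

T(s) = G/(1+GH) = [79/(s+17)] / [1 + 79/(s+17)] = 79/(s+17+79) = 79/(s+96). DC gain = 79/96 = 0.8229.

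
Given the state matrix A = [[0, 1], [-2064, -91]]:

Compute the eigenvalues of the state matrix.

det(A - λI) = λ² - (-91)λ + 2064 = (λ - (-43))(λ - (-48)). Eigenvalues: -43, -48.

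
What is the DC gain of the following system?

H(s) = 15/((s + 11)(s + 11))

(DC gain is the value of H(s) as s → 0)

DC gain = H(0) = 15/(11 × 11) = 15/121 = 0.1240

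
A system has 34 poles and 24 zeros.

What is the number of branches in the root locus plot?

Root locus has n branches where n = number of poles = 34.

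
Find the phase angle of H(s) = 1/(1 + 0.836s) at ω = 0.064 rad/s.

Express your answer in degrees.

Phase = -arctan(ωτ) = -arctan(0.064 × 0.836) = -3.1°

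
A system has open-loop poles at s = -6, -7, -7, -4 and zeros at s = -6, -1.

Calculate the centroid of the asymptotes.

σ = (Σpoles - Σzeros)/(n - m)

σ = (Σpoles - Σzeros)/(n - m) = (-24 - (-7))/(4 - 2) = -17/2 = -8.5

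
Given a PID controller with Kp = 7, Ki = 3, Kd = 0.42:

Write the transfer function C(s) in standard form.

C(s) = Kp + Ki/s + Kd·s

Substituting values: C(s) = 7 + 3/s + 0.42s = (0.42s² + 7s + 3)/s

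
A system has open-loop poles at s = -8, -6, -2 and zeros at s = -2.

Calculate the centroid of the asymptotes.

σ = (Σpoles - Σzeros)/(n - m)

σ = (Σpoles - Σzeros)/(n - m) = (-16 - (-2))/(3 - 1) = -14/2 = -7.0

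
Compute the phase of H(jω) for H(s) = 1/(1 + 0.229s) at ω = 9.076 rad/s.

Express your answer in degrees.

Phase = -arctan(ωτ) = -arctan(9.076 × 0.229) = -64.3°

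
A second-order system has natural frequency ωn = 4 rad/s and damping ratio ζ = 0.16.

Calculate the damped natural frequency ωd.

ωd = ωn√(1 - ζ²) = 4√(1 - 0.16²) = 3.95 rad/s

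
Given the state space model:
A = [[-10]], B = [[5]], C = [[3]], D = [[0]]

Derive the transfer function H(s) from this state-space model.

(sI - A)⁻¹ = 1/(s + 10). H(s) = 3 × 5/(s + 10) + 0 = 15/(s + 10).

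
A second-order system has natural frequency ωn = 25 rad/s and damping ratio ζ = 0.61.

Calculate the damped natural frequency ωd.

ωd = ωn√(1 - ζ²) = 25√(1 - 0.61²) = 19.81 rad/s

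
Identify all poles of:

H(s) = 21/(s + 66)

Pole is where denominator = 0: s + 66 = 0, so s = -66.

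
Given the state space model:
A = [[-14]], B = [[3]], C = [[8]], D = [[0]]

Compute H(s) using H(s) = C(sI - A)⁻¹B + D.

(sI - A)⁻¹ = 1/(s + 14). H(s) = 8 × 3/(s + 14) + 0 = 24/(s + 14).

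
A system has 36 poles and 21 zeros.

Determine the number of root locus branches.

Root locus has n branches where n = number of poles = 36.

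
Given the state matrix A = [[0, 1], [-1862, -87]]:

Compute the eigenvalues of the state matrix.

det(A - λI) = λ² - (-87)λ + 1862 = (λ - (-49))(λ - (-38)). Eigenvalues: -49, -38.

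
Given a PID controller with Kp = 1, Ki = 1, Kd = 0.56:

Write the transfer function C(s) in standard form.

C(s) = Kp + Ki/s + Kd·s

Substituting values: C(s) = 1 + 1/s + 0.56s = (0.56s² + s + 1)/s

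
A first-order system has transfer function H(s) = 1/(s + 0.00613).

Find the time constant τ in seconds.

For H(s) = 1/(s + 1/τ), the pole is at -1/τ = -0.00613, so τ = 1/0.00613 = 163.1 s.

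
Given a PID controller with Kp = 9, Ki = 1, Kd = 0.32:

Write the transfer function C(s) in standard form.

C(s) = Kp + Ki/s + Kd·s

Substituting values: C(s) = 9 + 1/s + 0.32s = (0.32s² + 9s + 1)/s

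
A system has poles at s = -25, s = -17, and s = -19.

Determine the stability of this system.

All poles are in the left half-plane. System is stable.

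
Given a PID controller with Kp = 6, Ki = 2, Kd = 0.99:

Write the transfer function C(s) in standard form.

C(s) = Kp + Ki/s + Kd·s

Substituting values: C(s) = 6 + 2/s + 0.99s = (0.99s² + 6s + 2)/s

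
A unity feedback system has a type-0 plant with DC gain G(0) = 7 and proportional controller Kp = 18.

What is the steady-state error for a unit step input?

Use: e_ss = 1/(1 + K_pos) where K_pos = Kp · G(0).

K_pos = Kp · G(0) = 18 × 7 = 126. e_ss = 1/(1 + 126) = 0.0079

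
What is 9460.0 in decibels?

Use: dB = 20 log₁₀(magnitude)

dB = 20 log₁₀(9460.0) = 79.5 dB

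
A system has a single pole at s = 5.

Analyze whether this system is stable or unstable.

Pole at s = 5 is in the right half-plane. Unstable.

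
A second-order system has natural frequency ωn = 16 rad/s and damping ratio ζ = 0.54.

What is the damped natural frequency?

ωd = ωn√(1 - ζ²) = 16√(1 - 0.54²) = 13.47 rad/s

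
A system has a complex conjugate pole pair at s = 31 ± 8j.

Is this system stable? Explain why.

Real part of poles is 31 (> 0, right half-plane). Unstable.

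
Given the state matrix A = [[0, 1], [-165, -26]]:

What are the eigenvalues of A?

det(A - λI) = λ² - (-26)λ + 165 = (λ - (-11))(λ - (-15)). Eigenvalues: -11, -15.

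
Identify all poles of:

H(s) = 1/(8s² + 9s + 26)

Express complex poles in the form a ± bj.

Discriminant = 9² - 4×8×26 = 81 - 832 = -751 < 0, so the poles are a complex conjugate pair s = (-9 ± j√751)/(2×8). Real part = -9/(2×8) = -9/16 = -0.5625; imaginary part = ±√751/(2×8) ≈ 1.7128. Poles: s = -0.5625 ± 1.7128j.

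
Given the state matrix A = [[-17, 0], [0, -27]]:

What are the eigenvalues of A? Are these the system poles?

For diagonal matrix, eigenvalues are diagonal entries: λ₁ = -17, λ₂ = -27. Eigenvalues of A = system poles.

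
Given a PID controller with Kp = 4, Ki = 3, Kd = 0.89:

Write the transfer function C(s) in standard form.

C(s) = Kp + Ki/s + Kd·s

Substituting values: C(s) = 4 + 3/s + 0.89s = (0.89s² + 4s + 3)/s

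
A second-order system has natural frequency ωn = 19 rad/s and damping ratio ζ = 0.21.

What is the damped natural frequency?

ωd = ωn√(1 - ζ²) = 19√(1 - 0.21²) = 18.58 rad/s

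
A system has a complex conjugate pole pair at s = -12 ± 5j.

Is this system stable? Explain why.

Real part of poles is -12 (< 0, left half-plane). Stable.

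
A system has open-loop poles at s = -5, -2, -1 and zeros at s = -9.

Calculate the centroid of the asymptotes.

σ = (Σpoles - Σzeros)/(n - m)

σ = (Σpoles - Σzeros)/(n - m) = (-8 - (-9))/(3 - 1) = 1/2 = 0.5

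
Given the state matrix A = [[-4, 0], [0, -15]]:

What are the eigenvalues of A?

For diagonal matrix, eigenvalues are diagonal entries: λ₁ = -4, λ₂ = -15.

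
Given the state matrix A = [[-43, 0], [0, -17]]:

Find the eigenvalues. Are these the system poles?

For diagonal matrix, eigenvalues are diagonal entries: λ₁ = -43, λ₂ = -17. Eigenvalues of A = system poles.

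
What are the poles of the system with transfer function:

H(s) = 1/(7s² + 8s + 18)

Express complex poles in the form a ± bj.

Discriminant = 8² - 4×7×18 = 64 - 504 = -440 < 0, so the poles are a complex conjugate pair s = (-8 ± j√440)/(2×7). Real part = -8/(2×7) = -8/14 ≈ -0.5714; imaginary part = ±√440/(2×7) ≈ 1.4983. Poles: s = -0.5714 ± 1.4983j.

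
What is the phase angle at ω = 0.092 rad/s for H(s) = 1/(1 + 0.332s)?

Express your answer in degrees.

Phase = -arctan(ωτ) = -arctan(0.092 × 0.332) = -1.7°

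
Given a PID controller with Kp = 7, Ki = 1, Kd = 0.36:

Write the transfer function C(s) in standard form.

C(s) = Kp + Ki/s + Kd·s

Substituting values: C(s) = 7 + 1/s + 0.36s = (0.36s² + 7s + 1)/s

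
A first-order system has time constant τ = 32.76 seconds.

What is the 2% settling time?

For first-order system, 2% settling time ≈ 4τ = 4 × 32.76 = 131.04 s.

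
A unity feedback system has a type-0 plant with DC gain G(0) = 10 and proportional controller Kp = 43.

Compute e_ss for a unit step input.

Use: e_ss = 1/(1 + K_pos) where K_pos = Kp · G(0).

K_pos = Kp · G(0) = 43 × 10 = 430. e_ss = 1/(1 + 430) = 0.0023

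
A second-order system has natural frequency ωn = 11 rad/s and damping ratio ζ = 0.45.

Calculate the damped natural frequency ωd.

ωd = ωn√(1 - ζ²) = 11√(1 - 0.45²) = 9.82 rad/s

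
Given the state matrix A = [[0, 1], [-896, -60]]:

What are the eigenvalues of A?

det(A - λI) = λ² - (-60)λ + 896 = (λ - (-28))(λ - (-32)). Eigenvalues: -28, -32.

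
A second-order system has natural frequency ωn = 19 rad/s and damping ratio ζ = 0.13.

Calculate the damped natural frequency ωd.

ωd = ωn√(1 - ζ²) = 19√(1 - 0.13²) = 18.84 rad/s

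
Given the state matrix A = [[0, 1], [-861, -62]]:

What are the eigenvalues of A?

det(A - λI) = λ² - (-62)λ + 861 = (λ - (-41))(λ - (-21)). Eigenvalues: -41, -21.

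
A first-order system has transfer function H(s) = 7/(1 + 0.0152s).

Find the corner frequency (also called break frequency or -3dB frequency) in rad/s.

Corner frequency = 1/τ = 1/0.0152 = 65.789 rad/s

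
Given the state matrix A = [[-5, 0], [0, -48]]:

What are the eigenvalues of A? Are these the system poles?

For diagonal matrix, eigenvalues are diagonal entries: λ₁ = -5, λ₂ = -48. Eigenvalues of A = system poles.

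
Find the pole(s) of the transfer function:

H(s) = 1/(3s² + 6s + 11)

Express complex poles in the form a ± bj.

Discriminant = 6² - 4×3×11 = 36 - 132 = -96 < 0, so the poles are a complex conjugate pair s = (-6 ± j√96)/(2×3). Real part = -6/(2×3) = -6/6 = -1; imaginary part = ±√96/(2×3) ≈ 1.6330. Poles: s = -1 ± 1.6330j.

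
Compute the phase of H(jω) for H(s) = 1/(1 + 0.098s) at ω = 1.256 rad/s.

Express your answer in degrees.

Phase = -arctan(ωτ) = -arctan(1.256 × 0.098) = -7.0°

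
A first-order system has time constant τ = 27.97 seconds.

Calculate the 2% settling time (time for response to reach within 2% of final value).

For first-order system, 2% settling time ≈ 4τ = 4 × 27.97 = 111.88 s.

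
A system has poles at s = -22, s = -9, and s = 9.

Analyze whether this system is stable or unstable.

Pole(s) at s = 9 are not in the left half-plane. System is unstable.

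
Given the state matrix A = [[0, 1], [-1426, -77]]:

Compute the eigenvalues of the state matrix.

det(A - λI) = λ² - (-77)λ + 1426 = (λ - (-31))(λ - (-46)). Eigenvalues: -31, -46.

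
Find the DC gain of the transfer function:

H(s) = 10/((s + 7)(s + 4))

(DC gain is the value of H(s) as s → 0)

DC gain = H(0) = 10/(7 × 4) = 10/28 = 0.3571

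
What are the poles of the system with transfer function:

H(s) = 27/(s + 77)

Pole is where denominator = 0: s + 77 = 0, so s = -77.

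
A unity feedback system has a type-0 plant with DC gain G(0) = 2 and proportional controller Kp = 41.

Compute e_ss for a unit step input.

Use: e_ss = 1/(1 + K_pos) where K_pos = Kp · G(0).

K_pos = Kp · G(0) = 41 × 2 = 82. e_ss = 1/(1 + 82) = 0.0120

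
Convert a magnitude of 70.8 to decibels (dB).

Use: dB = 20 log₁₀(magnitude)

dB = 20 log₁₀(70.8) = 37.0 dB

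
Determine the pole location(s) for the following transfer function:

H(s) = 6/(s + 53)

Pole is where denominator = 0: s + 53 = 0, so s = -53.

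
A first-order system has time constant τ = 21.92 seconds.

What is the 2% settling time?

For first-order system, 2% settling time ≈ 4τ = 4 × 21.92 = 87.68 s.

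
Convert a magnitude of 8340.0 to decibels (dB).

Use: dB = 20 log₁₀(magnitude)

dB = 20 log₁₀(8340.0) = 78.4 dB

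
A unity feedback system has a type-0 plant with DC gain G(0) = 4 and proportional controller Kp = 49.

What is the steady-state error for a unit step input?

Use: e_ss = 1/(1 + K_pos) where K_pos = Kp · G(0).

K_pos = Kp · G(0) = 49 × 4 = 196. e_ss = 1/(1 + 196) = 0.0051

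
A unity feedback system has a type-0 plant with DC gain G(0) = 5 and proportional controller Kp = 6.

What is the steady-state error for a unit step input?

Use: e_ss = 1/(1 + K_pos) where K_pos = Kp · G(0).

K_pos = Kp · G(0) = 6 × 5 = 30. e_ss = 1/(1 + 30) = 0.0323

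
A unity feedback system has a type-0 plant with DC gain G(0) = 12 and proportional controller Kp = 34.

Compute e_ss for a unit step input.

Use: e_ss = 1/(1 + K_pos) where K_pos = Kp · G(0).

K_pos = Kp · G(0) = 34 × 12 = 408. e_ss = 1/(1 + 408) = 0.0024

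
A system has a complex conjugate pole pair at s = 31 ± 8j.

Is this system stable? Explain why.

Real part of poles is 31 (> 0, right half-plane). Unstable.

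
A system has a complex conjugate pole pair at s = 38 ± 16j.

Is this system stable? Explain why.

Real part of poles is 38 (> 0, right half-plane). Unstable.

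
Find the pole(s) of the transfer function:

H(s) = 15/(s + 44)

Pole is where denominator = 0: s + 44 = 0, so s = -44.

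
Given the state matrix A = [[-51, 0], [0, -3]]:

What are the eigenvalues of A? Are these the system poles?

For diagonal matrix, eigenvalues are diagonal entries: λ₁ = -51, λ₂ = -3. Eigenvalues of A = system poles.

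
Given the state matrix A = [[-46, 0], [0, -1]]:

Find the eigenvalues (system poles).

For diagonal matrix, eigenvalues are diagonal entries: λ₁ = -46, λ₂ = -1.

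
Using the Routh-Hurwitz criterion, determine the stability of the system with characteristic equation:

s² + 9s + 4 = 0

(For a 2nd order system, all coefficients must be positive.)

Coefficients: 1, 9, 4. All positive, so system is stable.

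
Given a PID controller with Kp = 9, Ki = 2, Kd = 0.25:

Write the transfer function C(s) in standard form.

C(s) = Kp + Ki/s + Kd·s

Substituting values: C(s) = 9 + 2/s + 0.25s = (0.25s² + 9s + 2)/s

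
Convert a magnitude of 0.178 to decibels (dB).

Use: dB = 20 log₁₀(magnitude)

dB = 20 log₁₀(0.178) = -15.0 dB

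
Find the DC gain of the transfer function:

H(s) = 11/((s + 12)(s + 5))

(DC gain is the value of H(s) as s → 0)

DC gain = H(0) = 11/(12 × 5) = 11/60 = 0.1833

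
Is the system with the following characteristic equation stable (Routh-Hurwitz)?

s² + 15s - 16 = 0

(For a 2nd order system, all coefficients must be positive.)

Coefficients: 1, 15, -16. c=-16 not positive, so system is unstable.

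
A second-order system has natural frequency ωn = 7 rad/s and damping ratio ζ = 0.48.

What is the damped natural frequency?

ωd = ωn√(1 - ζ²) = 7√(1 - 0.48²) = 6.14 rad/s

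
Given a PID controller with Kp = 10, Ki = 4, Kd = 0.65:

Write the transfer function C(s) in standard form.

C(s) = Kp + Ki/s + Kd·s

Substituting values: C(s) = 10 + 4/s + 0.65s = (0.65s² + 10s + 4)/s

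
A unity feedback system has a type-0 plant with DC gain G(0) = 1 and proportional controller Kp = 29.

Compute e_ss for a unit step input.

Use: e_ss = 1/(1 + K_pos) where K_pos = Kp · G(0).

K_pos = Kp · G(0) = 29 × 1 = 29. e_ss = 1/(1 + 29) = 0.0333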